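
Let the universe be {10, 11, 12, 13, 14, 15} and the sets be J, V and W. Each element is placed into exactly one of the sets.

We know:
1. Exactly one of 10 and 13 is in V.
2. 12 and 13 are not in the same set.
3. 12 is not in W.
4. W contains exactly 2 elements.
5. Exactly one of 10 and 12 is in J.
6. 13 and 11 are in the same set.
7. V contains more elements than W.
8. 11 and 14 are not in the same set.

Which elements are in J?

J = {12}

From (3): 12 ∉ W.
Suppose 10 ∈ J: no assignment then satisfies all the clues, so 10 ∉ J.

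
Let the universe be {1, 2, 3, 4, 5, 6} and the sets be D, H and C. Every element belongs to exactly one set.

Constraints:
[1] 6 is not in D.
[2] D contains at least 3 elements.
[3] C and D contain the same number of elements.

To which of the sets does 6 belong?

6: C

From (1): 6 ∉ D.
Suppose 6 ∈ H: no assignment then satisfies all the clues, so 6 ∉ H.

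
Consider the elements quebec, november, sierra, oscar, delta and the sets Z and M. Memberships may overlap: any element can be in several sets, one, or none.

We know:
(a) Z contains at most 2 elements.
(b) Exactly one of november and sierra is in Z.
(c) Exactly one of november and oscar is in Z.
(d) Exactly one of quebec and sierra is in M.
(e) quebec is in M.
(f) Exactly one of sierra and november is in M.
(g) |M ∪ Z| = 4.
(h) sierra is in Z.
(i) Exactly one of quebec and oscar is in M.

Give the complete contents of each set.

Z = {oscar, sierra}; M = {november, quebec}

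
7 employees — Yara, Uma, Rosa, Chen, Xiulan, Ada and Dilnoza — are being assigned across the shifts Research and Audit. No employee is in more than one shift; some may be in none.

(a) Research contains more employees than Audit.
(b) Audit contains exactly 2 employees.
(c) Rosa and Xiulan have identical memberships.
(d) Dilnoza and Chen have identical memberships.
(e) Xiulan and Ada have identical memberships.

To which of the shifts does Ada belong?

Ada: Research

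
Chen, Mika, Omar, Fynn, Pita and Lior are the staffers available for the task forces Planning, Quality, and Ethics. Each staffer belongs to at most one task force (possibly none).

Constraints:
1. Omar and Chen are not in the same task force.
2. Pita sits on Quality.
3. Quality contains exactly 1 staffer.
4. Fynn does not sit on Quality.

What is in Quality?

Quality = {Pita}

From (2): Pita ∈ Quality.
From (4): Fynn ∉ Quality.
(3): Quality already has 1, so the rest are out.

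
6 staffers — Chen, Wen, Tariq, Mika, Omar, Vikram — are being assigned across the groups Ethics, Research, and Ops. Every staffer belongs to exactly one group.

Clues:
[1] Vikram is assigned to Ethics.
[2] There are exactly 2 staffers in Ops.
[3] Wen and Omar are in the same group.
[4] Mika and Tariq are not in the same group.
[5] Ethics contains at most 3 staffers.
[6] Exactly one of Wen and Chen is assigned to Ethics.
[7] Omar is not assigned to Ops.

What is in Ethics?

Ethics = {Omar, Vikram, Wen}

From (1): Vikram ∈ Ethics.
From (7): Omar ∉ Ops.
(3): Wen matches Omar: Wen ∉ Ops.
Suppose Chen ∈ Ethics: no assignment then satisfies all the clues, so Chen ∉ Ethics.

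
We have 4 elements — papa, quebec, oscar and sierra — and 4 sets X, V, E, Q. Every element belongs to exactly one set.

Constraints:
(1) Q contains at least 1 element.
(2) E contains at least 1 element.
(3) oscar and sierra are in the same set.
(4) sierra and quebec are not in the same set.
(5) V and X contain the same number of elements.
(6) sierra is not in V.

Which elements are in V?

V = {}

From (6): sierra ∉ V.
(3): oscar matches sierra: oscar ∉ V.
Suppose papa ∈ V: no assignment then satisfies all the clues, so papa ∉ V.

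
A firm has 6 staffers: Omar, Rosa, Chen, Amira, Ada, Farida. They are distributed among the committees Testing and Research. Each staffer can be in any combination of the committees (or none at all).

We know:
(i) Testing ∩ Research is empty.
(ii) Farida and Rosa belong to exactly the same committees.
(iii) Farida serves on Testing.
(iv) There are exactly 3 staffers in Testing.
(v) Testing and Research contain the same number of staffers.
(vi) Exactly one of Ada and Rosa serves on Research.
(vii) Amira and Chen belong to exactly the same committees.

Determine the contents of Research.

Research = {Ada, Amira, Chen}

From (iii): Farida ∈ Testing.
(i) (disjoint): Farida ∉ Research.
(ii): Rosa matches Farida: Rosa ∈ Testing.
(ii): Rosa matches Farida: Rosa ∉ Research.
(vi) (exactly one): Ada ∈ Research.
(i) (disjoint): Ada ∉ Testing.
Suppose Omar ∈ Research: no assignment then satisfies all the clues, so Omar ∉ Research.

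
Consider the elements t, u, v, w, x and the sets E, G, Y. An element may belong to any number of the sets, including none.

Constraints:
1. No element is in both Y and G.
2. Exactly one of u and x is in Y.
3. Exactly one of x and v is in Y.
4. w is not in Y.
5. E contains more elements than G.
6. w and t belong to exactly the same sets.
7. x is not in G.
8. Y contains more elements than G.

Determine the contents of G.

G = {}

From (4): w ∉ Y.
From (7): x ∉ G.
(6): t matches w: t ∉ Y.
Suppose t ∈ G: no assignment then satisfies all the clues, so t ∉ G.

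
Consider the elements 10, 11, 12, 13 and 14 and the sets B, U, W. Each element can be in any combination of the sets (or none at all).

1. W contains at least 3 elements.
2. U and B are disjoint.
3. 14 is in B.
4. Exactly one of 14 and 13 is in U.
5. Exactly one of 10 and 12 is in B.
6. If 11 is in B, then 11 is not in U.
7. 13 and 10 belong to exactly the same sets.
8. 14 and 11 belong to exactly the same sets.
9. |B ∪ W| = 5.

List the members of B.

B = {11, 12, 14}

From (3): 14 ∈ B.
(2) (disjoint): 14 ∉ U.
(4) (exactly one): 13 ∈ U.
(7): 10 matches 13: 10 ∈ U.
(8): 11 matches 14: 11 ∈ B.
(8): 11 matches 14: 11 ∉ U.
(2) (disjoint): 10 ∉ B.
(2) (disjoint): 13 ∉ B.
(5) (exactly one): 12 ∈ B.
(2) (disjoint): 12 ∉ U.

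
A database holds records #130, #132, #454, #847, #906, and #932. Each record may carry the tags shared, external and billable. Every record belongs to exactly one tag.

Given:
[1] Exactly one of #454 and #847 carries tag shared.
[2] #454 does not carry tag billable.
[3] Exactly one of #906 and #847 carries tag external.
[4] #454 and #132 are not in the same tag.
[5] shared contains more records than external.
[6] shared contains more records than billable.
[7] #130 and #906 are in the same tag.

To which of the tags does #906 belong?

#906: shared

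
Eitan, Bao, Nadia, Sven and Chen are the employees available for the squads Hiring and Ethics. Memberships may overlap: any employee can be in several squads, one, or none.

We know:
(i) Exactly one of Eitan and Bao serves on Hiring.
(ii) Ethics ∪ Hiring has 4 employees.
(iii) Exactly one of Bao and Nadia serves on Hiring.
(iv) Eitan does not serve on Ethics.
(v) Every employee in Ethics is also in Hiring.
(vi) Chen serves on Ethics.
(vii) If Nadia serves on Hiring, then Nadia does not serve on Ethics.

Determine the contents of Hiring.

Hiring = {Chen, Eitan, Nadia, Sven}

From (iv): Eitan ∉ Ethics.
From (vi): Chen ∈ Ethics.
(v) with Chen ∈ Ethics: Chen ∈ Hiring.
Suppose Eitan ∉ Hiring: no assignment then satisfies all the clues, so Eitan ∈ Hiring.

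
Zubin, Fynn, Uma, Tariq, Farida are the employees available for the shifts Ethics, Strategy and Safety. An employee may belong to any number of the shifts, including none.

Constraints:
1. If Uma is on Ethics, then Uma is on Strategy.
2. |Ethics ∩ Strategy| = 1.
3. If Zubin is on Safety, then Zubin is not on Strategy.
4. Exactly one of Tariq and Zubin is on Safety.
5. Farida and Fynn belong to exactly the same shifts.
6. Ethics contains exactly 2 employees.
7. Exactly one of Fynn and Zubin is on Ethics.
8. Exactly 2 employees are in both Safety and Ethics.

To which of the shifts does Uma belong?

Uma: Ethics, Safety, Strategy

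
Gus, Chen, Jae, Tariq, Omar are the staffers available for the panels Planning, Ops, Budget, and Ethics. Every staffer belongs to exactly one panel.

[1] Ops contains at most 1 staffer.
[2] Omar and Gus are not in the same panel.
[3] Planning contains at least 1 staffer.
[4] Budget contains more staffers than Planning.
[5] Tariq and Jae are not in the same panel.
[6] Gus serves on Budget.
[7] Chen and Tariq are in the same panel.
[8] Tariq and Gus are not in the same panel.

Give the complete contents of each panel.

Planning = {Omar}; Ops = {}; Budget = {Gus, Jae}; Ethics = {Chen, Tariq}

From (6): Gus ∈ Budget.
(2): Omar ∉ Budget.
(8): Tariq ∉ Budget.
(7): Chen matches Tariq: Chen ∉ Budget.
Suppose Chen ∈ Planning: no assignment then satisfies all the clues, so Chen ∉ Planning.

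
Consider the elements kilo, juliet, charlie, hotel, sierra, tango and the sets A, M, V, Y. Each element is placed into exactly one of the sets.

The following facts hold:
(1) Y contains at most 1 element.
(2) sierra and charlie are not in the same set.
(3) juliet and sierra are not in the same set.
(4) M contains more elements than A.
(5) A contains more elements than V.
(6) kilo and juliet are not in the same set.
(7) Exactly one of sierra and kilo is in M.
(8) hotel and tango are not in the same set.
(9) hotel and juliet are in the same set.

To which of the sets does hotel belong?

hotel: A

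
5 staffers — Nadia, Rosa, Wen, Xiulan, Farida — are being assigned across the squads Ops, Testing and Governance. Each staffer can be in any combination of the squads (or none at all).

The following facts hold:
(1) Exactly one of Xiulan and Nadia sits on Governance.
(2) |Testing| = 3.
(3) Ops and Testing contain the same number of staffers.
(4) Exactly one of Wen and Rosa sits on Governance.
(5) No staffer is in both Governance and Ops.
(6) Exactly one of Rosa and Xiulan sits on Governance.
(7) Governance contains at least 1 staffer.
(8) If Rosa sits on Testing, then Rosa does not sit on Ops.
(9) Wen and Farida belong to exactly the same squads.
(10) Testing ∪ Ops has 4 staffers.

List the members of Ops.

Ops = {Farida, Wen, Xiulan}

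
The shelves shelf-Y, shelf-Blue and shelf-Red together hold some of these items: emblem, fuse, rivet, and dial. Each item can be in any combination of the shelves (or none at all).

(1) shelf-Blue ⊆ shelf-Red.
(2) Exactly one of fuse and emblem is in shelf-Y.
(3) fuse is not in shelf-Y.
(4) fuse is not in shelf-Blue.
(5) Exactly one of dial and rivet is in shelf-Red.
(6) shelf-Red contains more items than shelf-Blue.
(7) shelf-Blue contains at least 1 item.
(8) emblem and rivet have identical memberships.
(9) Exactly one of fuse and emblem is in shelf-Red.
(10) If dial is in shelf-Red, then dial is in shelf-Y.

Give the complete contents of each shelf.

shelf-Y = {dial, emblem, rivet}; shelf-Blue = {dial}; shelf-Red = {dial, fuse}

From (3): fuse ∉ shelf-Y.
From (4): fuse ∉ shelf-Blue.
(2) (exactly one): emblem ∈ shelf-Y.
(8): rivet matches emblem: rivet ∈ shelf-Y.
Suppose emblem ∈ shelf-Blue: no assignment then satisfies all the clues, so emblem ∉ shelf-Blue.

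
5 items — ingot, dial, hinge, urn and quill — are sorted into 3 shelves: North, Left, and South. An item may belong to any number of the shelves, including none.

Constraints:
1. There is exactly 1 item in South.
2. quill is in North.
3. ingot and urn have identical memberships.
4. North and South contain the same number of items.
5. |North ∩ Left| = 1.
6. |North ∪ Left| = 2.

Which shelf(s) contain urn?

From (2): quill ∈ North.
Suppose urn ∈ North: no assignment then satisfies all the clues, so urn ∉ North.

urn: none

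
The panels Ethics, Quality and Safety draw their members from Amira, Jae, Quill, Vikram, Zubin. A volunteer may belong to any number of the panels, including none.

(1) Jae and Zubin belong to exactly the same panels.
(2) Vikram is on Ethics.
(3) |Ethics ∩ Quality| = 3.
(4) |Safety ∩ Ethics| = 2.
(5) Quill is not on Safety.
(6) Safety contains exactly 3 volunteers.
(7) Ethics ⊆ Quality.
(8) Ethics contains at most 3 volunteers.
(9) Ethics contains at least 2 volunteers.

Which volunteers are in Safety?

Safety = {Amira, Jae, Zubin}

From (2): Vikram ∈ Ethics.
From (5): Quill ∉ Safety.
(7) with Vikram ∈ Ethics: Vikram ∈ Quality.
Suppose Amira ∉ Safety: no assignment then satisfies all the clues, so Amira ∈ Safety.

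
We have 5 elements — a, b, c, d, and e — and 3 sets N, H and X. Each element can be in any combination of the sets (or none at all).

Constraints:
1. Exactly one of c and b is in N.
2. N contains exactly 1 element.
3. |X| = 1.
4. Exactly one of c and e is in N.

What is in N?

N = {c}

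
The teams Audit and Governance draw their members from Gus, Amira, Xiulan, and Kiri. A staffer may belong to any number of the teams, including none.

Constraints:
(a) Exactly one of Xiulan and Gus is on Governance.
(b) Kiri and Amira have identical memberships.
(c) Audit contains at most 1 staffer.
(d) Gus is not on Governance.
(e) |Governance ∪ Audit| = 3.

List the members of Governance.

Governance = {Amira, Kiri, Xiulan}

From (d): Gus ∉ Governance.
(a) (exactly one): Xiulan ∈ Governance.
Suppose Amira ∉ Governance: no assignment then satisfies all the clues, so Amira ∈ Governance.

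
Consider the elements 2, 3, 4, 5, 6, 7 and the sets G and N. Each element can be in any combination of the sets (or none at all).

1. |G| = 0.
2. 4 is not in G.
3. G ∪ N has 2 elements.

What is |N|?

From (2): 4 ∉ G.
(1): G already has 0, so the rest are out.

2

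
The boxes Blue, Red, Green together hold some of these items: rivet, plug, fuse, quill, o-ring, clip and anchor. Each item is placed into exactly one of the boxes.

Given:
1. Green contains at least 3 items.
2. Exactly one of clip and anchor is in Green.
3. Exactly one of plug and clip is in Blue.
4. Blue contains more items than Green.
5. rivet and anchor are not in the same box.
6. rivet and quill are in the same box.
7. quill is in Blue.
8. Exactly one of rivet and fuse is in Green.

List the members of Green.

Green = {anchor, fuse, plug}

From (7): quill ∈ Blue.
(6): rivet matches quill: rivet ∈ Blue.
(8) (exactly one): fuse ∈ Green.
(5): anchor ∉ Blue.
Suppose plug ∉ Green: no assignment then satisfies all the clues, so plug ∈ Green.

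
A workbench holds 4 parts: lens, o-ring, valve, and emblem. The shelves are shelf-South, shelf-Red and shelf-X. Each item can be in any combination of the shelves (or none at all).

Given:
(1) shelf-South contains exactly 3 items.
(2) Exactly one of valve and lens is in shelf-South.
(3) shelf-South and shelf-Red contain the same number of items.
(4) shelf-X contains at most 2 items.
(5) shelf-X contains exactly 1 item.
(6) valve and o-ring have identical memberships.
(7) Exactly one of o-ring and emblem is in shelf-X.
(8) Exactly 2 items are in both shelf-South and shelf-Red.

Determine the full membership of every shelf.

shelf-South = {emblem, o-ring, valve}; shelf-Red = {lens, o-ring, valve}; shelf-X = {emblem}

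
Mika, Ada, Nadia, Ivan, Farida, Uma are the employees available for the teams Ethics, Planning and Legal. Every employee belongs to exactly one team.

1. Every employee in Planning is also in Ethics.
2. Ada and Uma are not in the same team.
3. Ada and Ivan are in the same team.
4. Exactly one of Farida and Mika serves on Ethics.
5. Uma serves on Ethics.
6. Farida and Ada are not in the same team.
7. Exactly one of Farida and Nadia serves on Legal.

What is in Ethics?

Ethics = {Farida, Uma}

From (5): Uma ∈ Ethics.
(2): Ada ∉ Ethics.
(3): Ivan matches Ada: Ivan ∉ Ethics.
(1) contrapositive: Ada ∉ Planning.
(1) contrapositive: Ivan ∉ Planning.
Only one team left: Ada ∈ Legal.
Only one team left: Ivan ∈ Legal.
(6): Farida ∉ Legal.
(7) (exactly one): Nadia ∈ Legal.
Suppose Mika ∈ Ethics: no assignment then satisfies all the clues, so Mika ∉ Ethics.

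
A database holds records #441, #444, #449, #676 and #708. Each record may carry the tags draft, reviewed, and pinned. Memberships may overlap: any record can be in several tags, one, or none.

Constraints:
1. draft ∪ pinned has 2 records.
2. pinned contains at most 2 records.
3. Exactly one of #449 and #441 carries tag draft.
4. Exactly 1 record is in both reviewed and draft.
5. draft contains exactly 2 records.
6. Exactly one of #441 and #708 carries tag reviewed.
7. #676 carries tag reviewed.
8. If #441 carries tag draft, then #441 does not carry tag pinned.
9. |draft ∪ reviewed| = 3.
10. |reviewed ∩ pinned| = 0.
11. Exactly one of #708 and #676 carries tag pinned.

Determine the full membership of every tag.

draft = {#441, #708}; reviewed = {#441, #676}; pinned = {#708}

From (7): #676 ∈ reviewed.
Suppose #441 ∉ draft: no assignment then satisfies all the clues, so #441 ∈ draft.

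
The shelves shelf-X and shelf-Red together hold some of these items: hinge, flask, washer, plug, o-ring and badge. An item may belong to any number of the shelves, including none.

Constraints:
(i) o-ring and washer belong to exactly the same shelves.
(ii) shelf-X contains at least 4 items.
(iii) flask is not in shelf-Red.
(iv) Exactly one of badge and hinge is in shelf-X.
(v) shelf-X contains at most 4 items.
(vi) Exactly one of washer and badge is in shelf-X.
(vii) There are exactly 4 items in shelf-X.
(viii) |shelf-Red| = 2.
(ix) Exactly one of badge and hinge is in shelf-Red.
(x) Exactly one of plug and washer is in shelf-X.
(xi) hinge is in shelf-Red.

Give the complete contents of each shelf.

shelf-X = {flask, hinge, o-ring, washer}; shelf-Red = {hinge, plug}

From (iii): flask ∉ shelf-Red.
From (xi): hinge ∈ shelf-Red.
(ix) (exactly one): badge ∉ shelf-Red.
Suppose hinge ∉ shelf-X: no assignment then satisfies all the clues, so hinge ∈ shelf-X.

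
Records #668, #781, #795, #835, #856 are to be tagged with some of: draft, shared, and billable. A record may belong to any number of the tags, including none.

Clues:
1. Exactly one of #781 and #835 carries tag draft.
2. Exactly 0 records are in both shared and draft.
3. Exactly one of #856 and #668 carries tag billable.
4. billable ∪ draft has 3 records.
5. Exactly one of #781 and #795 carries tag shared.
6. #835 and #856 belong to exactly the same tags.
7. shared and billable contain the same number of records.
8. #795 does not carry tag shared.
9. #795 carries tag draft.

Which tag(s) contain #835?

#835: billable, draft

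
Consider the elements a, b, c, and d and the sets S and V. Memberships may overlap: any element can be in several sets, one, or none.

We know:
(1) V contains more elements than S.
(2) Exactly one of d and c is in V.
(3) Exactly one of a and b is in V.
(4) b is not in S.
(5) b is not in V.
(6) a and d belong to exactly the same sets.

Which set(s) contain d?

d: V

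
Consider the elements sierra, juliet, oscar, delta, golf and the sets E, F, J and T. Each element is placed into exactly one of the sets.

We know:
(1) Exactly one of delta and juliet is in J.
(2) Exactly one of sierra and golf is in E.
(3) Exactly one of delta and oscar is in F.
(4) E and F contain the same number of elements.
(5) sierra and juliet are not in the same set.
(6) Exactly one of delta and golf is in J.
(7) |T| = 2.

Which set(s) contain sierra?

sierra: E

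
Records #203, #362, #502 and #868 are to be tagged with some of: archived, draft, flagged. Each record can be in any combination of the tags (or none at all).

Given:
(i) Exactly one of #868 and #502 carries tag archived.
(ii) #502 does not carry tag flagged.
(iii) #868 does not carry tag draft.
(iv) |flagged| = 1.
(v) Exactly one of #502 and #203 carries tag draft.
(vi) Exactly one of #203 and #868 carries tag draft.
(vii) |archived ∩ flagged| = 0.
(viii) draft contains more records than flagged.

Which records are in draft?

From (ii): #502 ∉ flagged.
From (iii): #868 ∉ draft.
(vi) (exactly one): #203 ∈ draft.
(v) (exactly one): #502 ∉ draft.
Suppose #362 ∉ draft: no assignment then satisfies all the clues, so #362 ∈ draft.

draft = {#203, #362}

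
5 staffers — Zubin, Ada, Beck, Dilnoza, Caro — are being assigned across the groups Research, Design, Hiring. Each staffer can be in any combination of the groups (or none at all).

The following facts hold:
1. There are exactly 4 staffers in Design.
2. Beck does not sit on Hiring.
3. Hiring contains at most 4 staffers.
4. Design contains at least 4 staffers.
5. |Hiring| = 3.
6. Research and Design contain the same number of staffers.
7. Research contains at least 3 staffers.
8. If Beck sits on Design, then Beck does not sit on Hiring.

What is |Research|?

4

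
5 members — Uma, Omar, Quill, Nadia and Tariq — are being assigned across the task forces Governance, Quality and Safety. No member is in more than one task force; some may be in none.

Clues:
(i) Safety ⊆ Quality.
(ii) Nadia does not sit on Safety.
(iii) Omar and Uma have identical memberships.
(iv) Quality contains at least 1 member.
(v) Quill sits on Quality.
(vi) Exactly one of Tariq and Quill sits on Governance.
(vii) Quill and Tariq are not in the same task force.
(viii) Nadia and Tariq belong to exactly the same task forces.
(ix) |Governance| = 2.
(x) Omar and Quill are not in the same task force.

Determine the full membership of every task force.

Governance = {Nadia, Tariq}; Quality = {Quill}; Safety = {}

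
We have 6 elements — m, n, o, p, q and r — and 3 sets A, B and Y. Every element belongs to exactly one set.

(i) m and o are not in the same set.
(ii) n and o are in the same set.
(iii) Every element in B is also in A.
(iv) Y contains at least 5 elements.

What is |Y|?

5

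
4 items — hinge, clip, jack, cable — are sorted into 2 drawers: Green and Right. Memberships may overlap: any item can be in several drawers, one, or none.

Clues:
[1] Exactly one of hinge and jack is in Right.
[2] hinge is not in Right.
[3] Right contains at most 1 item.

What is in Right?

From (2): hinge ∉ Right.
(1) (exactly one): jack ∈ Right.
(3): Right already has 1, so the rest are out.

Right = {jack}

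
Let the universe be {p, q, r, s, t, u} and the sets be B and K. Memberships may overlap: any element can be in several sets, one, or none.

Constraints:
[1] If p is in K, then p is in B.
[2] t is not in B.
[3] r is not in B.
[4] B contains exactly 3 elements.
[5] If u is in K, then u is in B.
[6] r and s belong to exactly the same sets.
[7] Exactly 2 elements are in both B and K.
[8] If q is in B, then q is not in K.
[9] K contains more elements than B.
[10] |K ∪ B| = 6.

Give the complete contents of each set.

B = {p, q, u}; K = {p, r, s, t, u}

From (2): t ∉ B.
From (3): r ∉ B.
(6): s matches r: s ∉ B.
(4): only 3 candidates remain for B, so all are in.
(8): q ∉ K.
Suppose p ∉ K: no assignment then satisfies all the clues, so p ∈ K.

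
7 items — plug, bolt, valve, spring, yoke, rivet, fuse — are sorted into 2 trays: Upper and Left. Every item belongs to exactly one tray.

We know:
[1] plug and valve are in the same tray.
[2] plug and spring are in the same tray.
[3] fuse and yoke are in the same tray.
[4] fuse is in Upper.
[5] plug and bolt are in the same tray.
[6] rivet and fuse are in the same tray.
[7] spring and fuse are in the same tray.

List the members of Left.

Left = {}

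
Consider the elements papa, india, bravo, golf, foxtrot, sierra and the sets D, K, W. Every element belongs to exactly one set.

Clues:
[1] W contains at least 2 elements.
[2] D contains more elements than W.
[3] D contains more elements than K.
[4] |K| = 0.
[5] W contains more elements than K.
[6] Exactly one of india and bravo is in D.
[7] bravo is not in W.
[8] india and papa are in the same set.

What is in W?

W = {india, papa}

From (7): bravo ∉ W.
(4): K already has 0, so the rest are out.
Only one set left: bravo ∈ D.
(6) (exactly one): india ∉ D.
(8): papa matches india: papa ∉ D.
Only one set left: papa ∈ W.
Only one set left: india ∈ W.
Suppose golf ∈ W: no assignment then satisfies all the clues, so golf ∉ W.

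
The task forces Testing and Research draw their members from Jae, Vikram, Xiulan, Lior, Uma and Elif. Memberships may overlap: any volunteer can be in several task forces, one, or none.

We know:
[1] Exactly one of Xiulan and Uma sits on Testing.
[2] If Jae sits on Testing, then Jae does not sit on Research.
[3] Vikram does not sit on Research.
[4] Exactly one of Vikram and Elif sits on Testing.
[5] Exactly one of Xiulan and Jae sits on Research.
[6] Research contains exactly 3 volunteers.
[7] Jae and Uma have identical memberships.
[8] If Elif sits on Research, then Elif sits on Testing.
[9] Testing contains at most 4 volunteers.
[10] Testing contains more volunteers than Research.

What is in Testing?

Testing = {Elif, Jae, Lior, Uma}

From (3): Vikram ∉ Research.
Suppose Jae ∉ Testing: no assignment then satisfies all the clues, so Jae ∈ Testing.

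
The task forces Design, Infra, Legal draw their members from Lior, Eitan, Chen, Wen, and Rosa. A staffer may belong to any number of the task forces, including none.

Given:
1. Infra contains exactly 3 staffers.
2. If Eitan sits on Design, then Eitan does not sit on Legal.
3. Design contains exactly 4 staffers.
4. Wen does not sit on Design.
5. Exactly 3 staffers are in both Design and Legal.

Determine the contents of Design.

From (4): Wen ∉ Design.
(3): only 4 candidates remain for Design, so all are in.
(2): Eitan ∉ Legal.

Design = {Chen, Eitan, Lior, Rosa}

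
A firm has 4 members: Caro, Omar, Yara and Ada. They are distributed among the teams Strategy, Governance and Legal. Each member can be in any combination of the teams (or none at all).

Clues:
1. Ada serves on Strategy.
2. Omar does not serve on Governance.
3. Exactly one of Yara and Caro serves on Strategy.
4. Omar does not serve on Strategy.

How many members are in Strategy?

2

From (1): Ada ∈ Strategy.
From (2): Omar ∉ Governance.
From (4): Omar ∉ Strategy.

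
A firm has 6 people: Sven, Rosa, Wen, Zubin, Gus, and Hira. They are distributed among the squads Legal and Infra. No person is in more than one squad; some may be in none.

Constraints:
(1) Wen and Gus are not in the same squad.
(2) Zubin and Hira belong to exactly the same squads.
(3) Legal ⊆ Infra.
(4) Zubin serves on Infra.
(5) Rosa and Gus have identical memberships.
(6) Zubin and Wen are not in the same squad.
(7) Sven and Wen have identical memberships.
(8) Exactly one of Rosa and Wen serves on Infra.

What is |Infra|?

4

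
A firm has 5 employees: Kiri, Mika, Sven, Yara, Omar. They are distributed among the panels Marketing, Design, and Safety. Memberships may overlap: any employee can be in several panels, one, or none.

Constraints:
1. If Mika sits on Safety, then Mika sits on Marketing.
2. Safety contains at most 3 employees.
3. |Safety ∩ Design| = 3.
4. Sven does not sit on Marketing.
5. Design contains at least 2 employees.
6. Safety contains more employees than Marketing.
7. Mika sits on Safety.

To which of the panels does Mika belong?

Mika: Design, Marketing, Safety

From (4): Sven ∉ Marketing.
From (7): Mika ∈ Safety.
(1): Mika ∈ Marketing.
Suppose Mika ∉ Design: no assignment then satisfies all the clues, so Mika ∈ Design.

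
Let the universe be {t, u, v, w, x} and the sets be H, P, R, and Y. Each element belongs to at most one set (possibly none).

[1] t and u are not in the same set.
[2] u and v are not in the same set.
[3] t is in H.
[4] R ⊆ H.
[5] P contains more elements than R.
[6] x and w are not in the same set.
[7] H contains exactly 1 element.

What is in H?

From (3): t ∈ H.
(1): u ∉ H.
(4) contrapositive: u ∉ R.
(7): H already has 1, so the rest are out.
(4) contrapositive: v ∉ R.
(4) contrapositive: w ∉ R.
(4) contrapositive: x ∉ R.

H = {t}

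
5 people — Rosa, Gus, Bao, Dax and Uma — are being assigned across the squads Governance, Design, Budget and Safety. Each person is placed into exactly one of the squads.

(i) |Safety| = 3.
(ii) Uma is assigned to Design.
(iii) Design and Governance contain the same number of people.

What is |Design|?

1

From (ii): Uma ∈ Design.
Suppose Rosa ∈ Design: no assignment then satisfies all the clues, so Rosa ∉ Design.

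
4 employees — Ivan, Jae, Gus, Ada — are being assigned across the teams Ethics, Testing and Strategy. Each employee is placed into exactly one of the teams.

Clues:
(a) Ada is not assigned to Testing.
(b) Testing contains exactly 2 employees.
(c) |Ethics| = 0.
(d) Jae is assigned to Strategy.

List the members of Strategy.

Strategy = {Ada, Jae}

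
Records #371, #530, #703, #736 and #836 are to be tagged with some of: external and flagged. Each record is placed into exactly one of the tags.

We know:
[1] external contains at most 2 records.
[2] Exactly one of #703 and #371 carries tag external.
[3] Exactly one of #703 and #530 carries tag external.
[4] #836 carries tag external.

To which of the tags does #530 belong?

#530: flagged

From (4): #836 ∈ external.
Suppose #530 ∈ external: no assignment then satisfies all the clues, so #530 ∉ external.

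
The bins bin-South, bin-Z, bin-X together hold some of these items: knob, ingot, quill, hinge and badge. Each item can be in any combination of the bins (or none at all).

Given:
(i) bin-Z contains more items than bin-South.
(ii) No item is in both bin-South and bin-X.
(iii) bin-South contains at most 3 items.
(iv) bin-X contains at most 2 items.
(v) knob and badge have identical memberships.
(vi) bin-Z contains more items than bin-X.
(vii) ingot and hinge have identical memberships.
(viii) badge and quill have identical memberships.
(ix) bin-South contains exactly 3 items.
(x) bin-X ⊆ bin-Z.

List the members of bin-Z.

bin-Z = {badge, hinge, ingot, knob, quill}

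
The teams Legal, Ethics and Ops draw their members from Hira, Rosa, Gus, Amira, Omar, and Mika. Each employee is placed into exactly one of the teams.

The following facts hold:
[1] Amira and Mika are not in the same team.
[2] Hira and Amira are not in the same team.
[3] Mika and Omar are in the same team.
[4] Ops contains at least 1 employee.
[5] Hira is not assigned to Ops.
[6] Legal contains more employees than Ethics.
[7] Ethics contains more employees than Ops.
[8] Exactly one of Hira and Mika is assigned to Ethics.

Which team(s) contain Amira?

Amira: Ops

From (5): Hira ∉ Ops.
Suppose Amira ∈ Legal: no assignment then satisfies all the clues, so Amira ∉ Legal.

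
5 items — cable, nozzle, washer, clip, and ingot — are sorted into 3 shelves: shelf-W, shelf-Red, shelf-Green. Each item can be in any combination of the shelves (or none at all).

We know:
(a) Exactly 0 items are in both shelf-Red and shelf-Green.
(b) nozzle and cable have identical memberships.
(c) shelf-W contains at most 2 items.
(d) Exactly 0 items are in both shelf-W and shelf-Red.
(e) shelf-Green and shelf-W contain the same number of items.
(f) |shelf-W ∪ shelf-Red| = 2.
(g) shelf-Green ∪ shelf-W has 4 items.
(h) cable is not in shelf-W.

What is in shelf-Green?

shelf-Green = {cable, nozzle}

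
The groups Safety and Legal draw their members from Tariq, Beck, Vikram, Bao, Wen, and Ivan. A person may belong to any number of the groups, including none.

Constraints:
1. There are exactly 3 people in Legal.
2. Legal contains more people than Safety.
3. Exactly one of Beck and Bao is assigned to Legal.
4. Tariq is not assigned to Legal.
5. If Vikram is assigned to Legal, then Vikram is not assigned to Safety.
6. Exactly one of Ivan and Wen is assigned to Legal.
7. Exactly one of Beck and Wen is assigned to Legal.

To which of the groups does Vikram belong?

Vikram: Legal

From (4): Tariq ∉ Legal.
Suppose Vikram ∈ Safety: no assignment then satisfies all the clues, so Vikram ∉ Safety.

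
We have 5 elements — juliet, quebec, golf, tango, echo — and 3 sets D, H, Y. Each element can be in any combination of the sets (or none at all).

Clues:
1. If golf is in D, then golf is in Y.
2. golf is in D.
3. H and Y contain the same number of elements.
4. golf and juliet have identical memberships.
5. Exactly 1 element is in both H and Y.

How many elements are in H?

3

From (2): golf ∈ D.
(1): golf ∈ Y.
(4): juliet matches golf: juliet ∈ D.
(4): juliet matches golf: juliet ∈ Y.
Suppose juliet ∈ H: no assignment then satisfies all the clues, so juliet ∉ H.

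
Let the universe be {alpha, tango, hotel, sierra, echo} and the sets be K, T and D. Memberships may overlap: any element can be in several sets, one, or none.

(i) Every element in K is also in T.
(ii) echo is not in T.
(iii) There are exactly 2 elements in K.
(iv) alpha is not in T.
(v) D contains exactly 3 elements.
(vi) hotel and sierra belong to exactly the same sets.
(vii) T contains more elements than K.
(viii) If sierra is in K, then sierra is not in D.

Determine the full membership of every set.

K = {hotel, sierra}; T = {hotel, sierra, tango}; D = {alpha, echo, tango}

From (ii): echo ∉ T.
From (iv): alpha ∉ T.
(i) contrapositive: alpha ∉ K.
(i) contrapositive: echo ∉ K.
Suppose alpha ∉ D: no assignment then satisfies all the clues, so alpha ∈ D.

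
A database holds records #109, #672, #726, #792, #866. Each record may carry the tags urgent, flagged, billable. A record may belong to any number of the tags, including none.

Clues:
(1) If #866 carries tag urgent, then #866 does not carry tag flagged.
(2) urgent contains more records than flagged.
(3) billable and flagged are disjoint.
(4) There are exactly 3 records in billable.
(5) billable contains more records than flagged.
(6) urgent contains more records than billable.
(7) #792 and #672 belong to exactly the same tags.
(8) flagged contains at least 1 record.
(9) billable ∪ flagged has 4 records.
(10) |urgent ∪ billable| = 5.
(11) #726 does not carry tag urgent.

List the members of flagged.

flagged = {#109}

From (11): #726 ∉ urgent.
Suppose #109 ∉ flagged: no assignment then satisfies all the clues, so #109 ∈ flagged.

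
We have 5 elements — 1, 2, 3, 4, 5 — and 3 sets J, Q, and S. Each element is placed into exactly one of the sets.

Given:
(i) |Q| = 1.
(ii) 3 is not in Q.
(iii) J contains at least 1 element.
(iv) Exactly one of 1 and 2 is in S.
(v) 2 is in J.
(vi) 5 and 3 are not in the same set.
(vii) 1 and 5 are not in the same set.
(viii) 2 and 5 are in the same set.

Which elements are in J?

J = {2, 5}

From (ii): 3 ∉ Q.
From (v): 2 ∈ J.
(iv) (exactly one): 1 ∈ S.
(vii): 5 ∉ S.
(viii): 5 matches 2: 5 ∈ J.
(i): only 1 candidates remain for Q, so all are in.
(vi): 3 ∉ J.
Only one set left: 3 ∈ S.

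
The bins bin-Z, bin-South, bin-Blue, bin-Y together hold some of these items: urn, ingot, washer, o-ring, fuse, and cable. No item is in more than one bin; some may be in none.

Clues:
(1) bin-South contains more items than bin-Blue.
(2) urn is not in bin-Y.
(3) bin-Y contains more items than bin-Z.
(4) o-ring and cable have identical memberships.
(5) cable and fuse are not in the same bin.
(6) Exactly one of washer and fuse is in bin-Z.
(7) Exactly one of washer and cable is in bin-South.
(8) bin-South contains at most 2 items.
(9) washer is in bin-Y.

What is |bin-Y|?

2

From (2): urn ∉ bin-Y.
From (9): washer ∈ bin-Y.
(6) (exactly one): fuse ∈ bin-Z.
(7) (exactly one): cable ∈ bin-South.
(4): o-ring matches cable: o-ring ∉ bin-Z.
(4): o-ring matches cable: o-ring ∈ bin-South.
(8): bin-South already has 2, so the rest are out.
Suppose urn ∈ bin-Z: no assignment then satisfies all the clues, so urn ∉ bin-Z.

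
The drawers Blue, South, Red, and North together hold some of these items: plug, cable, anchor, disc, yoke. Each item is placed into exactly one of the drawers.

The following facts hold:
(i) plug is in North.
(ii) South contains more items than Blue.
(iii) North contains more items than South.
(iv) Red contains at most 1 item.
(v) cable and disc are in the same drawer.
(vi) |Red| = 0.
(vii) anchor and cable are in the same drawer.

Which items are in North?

From (i): plug ∈ North.
(vi): Red already has 0, so the rest are out.
Suppose cable ∉ North: no assignment then satisfies all the clues, so cable ∈ North.

North = {anchor, cable, disc, plug}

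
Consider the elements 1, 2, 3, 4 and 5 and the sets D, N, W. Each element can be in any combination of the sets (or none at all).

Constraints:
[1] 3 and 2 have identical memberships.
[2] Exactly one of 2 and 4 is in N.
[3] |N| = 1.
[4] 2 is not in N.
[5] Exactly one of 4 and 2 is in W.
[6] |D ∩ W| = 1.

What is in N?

N = {4}

From (4): 2 ∉ N.
(1): 3 matches 2: 3 ∉ N.
(2) (exactly one): 4 ∈ N.
(3): N already has 1, so the rest are out.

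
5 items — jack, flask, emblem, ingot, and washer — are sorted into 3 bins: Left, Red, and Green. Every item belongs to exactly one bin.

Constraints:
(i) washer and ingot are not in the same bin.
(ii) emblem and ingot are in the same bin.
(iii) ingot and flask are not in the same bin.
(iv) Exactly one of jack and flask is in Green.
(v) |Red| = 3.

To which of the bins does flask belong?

flask: Green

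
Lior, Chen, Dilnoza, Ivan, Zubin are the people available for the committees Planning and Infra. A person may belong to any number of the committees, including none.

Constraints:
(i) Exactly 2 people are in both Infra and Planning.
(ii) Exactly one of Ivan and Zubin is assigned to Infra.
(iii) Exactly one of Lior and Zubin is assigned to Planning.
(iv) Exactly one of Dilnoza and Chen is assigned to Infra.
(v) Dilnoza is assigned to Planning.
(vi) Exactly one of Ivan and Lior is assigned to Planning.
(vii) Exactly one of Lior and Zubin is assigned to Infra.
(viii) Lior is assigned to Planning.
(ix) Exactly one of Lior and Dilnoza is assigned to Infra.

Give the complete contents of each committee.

Planning = {Chen, Dilnoza, Lior}; Infra = {Chen, Ivan, Lior}

From (v): Dilnoza ∈ Planning.
From (viii): Lior ∈ Planning.
(iii) (exactly one): Zubin ∉ Planning.
(vi) (exactly one): Ivan ∉ Planning.
Suppose Lior ∉ Infra: no assignment then satisfies all the clues, so Lior ∈ Infra.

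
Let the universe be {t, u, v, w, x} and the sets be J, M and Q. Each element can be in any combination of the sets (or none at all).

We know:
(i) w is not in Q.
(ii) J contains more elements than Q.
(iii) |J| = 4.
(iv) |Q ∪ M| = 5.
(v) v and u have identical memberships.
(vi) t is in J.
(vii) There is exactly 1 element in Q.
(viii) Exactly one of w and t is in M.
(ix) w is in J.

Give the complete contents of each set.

J = {t, u, v, w}; M = {u, v, w, x}; Q = {t}

From (i): w ∉ Q.
From (vi): t ∈ J.
From (ix): w ∈ J.
Suppose t ∈ M: no assignment then satisfies all the clues, so t ∉ M.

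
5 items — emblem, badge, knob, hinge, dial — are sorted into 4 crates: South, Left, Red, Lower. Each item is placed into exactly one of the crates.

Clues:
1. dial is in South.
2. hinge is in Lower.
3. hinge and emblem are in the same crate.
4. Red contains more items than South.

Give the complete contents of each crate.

South = {dial}; Left = {}; Red = {badge, knob}; Lower = {emblem, hinge}

From (1): dial ∈ South.
From (2): hinge ∈ Lower.
(3): emblem matches hinge: emblem ∉ South.
(3): emblem matches hinge: emblem ∉ Left.
(3): emblem matches hinge: emblem ∉ Red.
(3): emblem matches hinge: emblem ∈ Lower.
Suppose badge ∈ South: no assignment then satisfies all the clues, so badge ∉ South.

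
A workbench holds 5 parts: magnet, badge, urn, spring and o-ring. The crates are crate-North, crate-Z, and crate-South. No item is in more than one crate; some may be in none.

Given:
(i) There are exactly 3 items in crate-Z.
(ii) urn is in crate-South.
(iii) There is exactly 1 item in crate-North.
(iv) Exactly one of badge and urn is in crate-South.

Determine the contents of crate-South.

crate-South = {urn}

From (ii): urn ∈ crate-South.
(iv) (exactly one): badge ∉ crate-South.
Suppose magnet ∈ crate-South: no assignment then satisfies all the clues, so magnet ∉ crate-South.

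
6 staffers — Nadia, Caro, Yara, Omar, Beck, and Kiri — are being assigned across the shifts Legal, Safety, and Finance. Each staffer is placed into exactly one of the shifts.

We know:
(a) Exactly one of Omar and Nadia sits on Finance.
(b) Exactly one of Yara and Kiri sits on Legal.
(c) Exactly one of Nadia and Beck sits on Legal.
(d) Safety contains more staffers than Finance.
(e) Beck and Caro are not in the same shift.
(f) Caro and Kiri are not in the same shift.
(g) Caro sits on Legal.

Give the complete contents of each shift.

Legal = {Caro, Nadia, Yara}; Safety = {Beck, Kiri}; Finance = {Omar}

From (g): Caro ∈ Legal.
(e): Beck ∉ Legal.
(f): Kiri ∉ Legal.
(b) (exactly one): Yara ∈ Legal.
(c) (exactly one): Nadia ∈ Legal.
(a) (exactly one): Omar ∈ Finance.
Suppose Beck ∉ Safety: no assignment then satisfies all the clues, so Beck ∈ Safety.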